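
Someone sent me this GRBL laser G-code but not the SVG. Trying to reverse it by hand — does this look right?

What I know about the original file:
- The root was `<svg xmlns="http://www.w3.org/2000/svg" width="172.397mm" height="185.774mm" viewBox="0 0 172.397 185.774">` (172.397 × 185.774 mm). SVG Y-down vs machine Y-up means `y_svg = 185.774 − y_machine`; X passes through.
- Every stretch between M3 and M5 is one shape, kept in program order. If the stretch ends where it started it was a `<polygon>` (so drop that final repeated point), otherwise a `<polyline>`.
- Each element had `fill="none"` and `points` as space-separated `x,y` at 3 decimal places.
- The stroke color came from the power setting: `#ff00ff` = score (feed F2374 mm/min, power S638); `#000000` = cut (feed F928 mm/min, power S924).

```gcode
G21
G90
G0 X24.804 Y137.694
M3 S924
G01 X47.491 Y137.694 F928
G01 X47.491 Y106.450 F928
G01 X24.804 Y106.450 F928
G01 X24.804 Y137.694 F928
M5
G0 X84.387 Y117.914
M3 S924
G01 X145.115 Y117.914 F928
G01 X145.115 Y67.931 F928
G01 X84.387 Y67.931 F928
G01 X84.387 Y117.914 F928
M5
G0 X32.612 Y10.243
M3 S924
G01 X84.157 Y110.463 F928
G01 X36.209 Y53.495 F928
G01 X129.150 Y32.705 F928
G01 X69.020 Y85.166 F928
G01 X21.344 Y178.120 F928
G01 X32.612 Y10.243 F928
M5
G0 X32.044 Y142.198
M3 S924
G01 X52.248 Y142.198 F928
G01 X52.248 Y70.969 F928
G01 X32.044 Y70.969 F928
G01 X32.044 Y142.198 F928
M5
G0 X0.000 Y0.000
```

Each laser-on run becomes one SVG element. Flip Y back into SVG space with y_svg = 185.774 − y_machine. Every run uses S924, so all elements get stroke `#000000` (cut).

Run 1: The run returns to its start, so emit a `<polygon>` with points (Y-flipped): 24.804,48.080 47.491,48.080 47.491,79.324 24.804,79.324.

Run 2: The run returns to its start, so emit a `<polygon>` with points (Y-flipped): 84.387,67.860 145.115,67.860 145.115,117.843 84.387,117.843.

Run 3: The run returns to its start, so emit a `<polygon>` with points (Y-flipped): 32.612,175.531 84.157,75.311 36.209,132.279 129.150,153.069 69.020,100.608 21.344,7.654.

Run 4: The run returns to its start, so emit a `<polygon>` with points (Y-flipped): 32.044,43.576 52.248,43.576 52.248,114.805 32.044,114.805.

<svg xmlns="http://www.w3.org/2000/svg" width="172.397mm" height="185.774mm" viewBox="0 0 172.397 185.774">
  <polygon points="24.804,48.080 47.491,48.080 47.491,79.324 24.804,79.324" fill="none" stroke="#000000"/>
  <polygon points="84.387,67.860 145.115,67.860 145.115,117.843 84.387,117.843" fill="none" stroke="#000000"/>
  <polygon points="32.612,175.531 84.157,75.311 36.209,132.279 129.150,153.069 69.020,100.608 21.344,7.654" fill="none" stroke="#000000"/>
  <polygon points="32.044,43.576 52.248,43.576 52.248,114.805 32.044,114.805" fill="none" stroke="#000000"/>
</svg>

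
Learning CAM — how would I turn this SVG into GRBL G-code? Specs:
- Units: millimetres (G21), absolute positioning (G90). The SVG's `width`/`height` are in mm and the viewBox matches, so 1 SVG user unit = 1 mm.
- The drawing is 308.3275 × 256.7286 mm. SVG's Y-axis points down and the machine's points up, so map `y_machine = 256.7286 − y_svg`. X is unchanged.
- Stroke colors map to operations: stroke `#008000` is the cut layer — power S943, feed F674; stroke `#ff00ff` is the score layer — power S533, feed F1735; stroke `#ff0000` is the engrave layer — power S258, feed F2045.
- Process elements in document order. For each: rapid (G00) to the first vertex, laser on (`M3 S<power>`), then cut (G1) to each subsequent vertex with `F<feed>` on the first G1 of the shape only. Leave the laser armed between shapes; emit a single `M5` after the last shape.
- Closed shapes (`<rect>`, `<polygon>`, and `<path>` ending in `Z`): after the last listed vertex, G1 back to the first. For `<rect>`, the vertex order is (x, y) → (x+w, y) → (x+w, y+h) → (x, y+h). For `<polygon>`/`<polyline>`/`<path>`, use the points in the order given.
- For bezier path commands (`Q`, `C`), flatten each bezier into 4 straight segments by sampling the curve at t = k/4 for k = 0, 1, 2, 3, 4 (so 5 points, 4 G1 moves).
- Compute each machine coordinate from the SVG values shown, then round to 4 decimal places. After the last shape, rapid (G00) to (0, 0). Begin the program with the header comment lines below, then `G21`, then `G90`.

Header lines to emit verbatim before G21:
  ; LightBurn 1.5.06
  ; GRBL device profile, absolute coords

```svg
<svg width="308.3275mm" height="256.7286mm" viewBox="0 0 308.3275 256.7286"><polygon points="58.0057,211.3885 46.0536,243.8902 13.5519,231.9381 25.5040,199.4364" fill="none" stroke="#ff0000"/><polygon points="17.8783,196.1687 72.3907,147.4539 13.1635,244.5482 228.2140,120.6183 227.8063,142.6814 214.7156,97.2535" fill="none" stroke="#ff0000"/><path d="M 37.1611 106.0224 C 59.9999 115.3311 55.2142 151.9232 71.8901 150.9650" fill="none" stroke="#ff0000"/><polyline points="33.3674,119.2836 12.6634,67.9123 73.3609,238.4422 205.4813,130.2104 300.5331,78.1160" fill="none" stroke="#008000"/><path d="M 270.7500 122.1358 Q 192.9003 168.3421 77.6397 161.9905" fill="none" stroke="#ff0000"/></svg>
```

1 u = 1 mm; y_m = 256.7286 − y.

[1] `<polygon>` regular polygon, #ff0000→engrave S258 F2045: (58.0057,45.3401) → (46.0536,12.8384) → (13.5519,24.7905) → (25.5040,57.2922) → (58.0057,45.3401) (closed)

[2] `<polygon>` closed polygon, #ff0000→engrave S258 F2045: (17.8783,60.5599) → (72.3907,109.2747) → (13.1635,12.1804) → (228.2140,136.1103) → (227.8063,114.0472) → (214.7156,159.4751) → (17.8783,60.5599) (closed)

[3] `<path>` cubic bezier, #ff0000→engrave S258 F2045: (37.1611,150.7062) → (49.8776,139.6221) → (56.8367,124.3848) → (62.6403,111.0726) → (71.8901,105.7636)

[4] `<polyline>` open polyline, #008000→cut S943 F674: (33.3674,137.4450) → (12.6634,188.8163) → (73.3609,18.2864) → (205.4813,126.5182) → (300.5331,178.6126)

[5] `<path>` quadratic bezier, #ff0000→engrave S258 F2045: (270.7500,134.5928) → (229.4870,114.7745) → (183.5476,101.5260) → (132.9318,94.8472) → (77.6397,94.7381)

; LightBurn 1.5.06
; GRBL device profile, absolute coords
G21
G90
G00 X58.0057 Y45.3401
M3 S258
G1 X46.0536 Y12.8384 F2045
G1 X13.5519 Y24.7905
G1 X25.5040 Y57.2922
G1 X58.0057 Y45.3401
G00 X17.8783 Y60.5599
M3 S258
G1 X72.3907 Y109.2747 F2045
G1 X13.1635 Y12.1804
G1 X228.2140 Y136.1103
G1 X227.8063 Y114.0472
G1 X214.7156 Y159.4751
G1 X17.8783 Y60.5599
G00 X37.1611 Y150.7062
M3 S258
G1 X49.8776 Y139.6221 F2045
G1 X56.8367 Y124.3848
G1 X62.6403 Y111.0726
G1 X71.8901 Y105.7636
G00 X33.3674 Y137.4450
M3 S943
G1 X12.6634 Y188.8163 F674
G1 X73.3609 Y18.2864
G1 X205.4813 Y126.5182
G1 X300.5331 Y178.6126
G00 X270.7500 Y134.5928
M3 S258
G1 X229.4870 Y114.7745 F2045
G1 X183.5476 Y101.5260
G1 X132.9318 Y94.8472
G1 X77.6397 Y94.7381
M5
G00 X0.0000 Y0.0000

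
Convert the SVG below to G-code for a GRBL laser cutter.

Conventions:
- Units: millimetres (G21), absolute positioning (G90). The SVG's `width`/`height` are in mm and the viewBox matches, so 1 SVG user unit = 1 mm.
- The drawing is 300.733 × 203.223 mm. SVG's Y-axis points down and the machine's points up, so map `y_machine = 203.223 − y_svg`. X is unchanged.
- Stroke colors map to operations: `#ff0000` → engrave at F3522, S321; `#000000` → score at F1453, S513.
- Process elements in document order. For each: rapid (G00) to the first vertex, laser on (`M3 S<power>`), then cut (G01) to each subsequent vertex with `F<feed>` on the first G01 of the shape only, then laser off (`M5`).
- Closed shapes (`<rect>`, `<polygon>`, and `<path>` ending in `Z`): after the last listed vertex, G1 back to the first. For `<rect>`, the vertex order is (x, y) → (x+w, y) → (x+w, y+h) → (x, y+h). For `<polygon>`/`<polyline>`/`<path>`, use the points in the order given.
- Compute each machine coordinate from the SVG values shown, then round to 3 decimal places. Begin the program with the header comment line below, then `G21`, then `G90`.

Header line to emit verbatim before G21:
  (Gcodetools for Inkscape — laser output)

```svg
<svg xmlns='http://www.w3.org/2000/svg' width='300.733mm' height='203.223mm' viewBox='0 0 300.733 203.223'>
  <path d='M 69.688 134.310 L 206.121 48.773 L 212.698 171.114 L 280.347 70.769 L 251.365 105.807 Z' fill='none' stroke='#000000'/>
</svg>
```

1 u = 1 mm; y_m = 203.223 − y.

[1] `<path>` closed polygon, #000000→score S513 F1453: (69.688,68.913) → (206.121,154.450) → (212.698,32.109) → (280.347,132.454) → (251.365,97.416) → (69.688,68.913) (closed)

(Gcodetools for Inkscape — laser output)
G21
G90
G00 X69.688 Y68.913
M3 S513
G01 X206.121 Y154.450 F1453
G01 X212.698 Y32.109
G01 X280.347 Y132.454
G01 X251.365 Y97.416
G01 X69.688 Y68.913
M5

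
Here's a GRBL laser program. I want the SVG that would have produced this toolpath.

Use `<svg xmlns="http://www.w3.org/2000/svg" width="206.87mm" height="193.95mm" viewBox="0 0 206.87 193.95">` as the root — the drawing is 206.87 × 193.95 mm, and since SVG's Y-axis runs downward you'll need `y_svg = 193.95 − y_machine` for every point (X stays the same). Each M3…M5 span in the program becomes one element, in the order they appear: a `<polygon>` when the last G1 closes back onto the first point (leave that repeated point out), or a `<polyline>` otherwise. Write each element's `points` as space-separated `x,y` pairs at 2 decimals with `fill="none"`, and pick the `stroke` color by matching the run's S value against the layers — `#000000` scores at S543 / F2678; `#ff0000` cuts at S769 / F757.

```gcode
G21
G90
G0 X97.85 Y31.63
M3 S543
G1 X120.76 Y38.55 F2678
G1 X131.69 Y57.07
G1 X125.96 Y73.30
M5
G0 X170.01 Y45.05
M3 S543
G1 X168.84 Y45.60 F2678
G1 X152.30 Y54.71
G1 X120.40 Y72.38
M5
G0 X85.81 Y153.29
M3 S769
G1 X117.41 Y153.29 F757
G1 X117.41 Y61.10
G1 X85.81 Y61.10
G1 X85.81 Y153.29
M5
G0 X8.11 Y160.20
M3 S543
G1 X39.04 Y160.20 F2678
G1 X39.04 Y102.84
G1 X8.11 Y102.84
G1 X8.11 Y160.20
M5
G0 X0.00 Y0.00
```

<svg xmlns="http://www.w3.org/2000/svg" width="206.87mm" height="193.95mm" viewBox="0 0 206.87 193.95">
  <polyline points="97.85,162.32 120.76,155.40 131.69,136.88 125.96,120.65" fill="none" stroke="#000000"/>
  <polyline points="170.01,148.90 168.84,148.35 152.30,139.24 120.40,121.57" fill="none" stroke="#000000"/>
  <polygon points="85.81,40.66 117.41,40.66 117.41,132.85 85.81,132.85" fill="none" stroke="#ff0000"/>
  <polygon points="8.11,33.75 39.04,33.75 39.04,91.11 8.11,91.11" fill="none" stroke="#000000"/>
</svg>

Machine Y-up, SVG Y-down with viewBox height 193.95, so y_svg = 193.95 − y_machine; X carries over.

Run 1: S543 ⇒ score layer `#000000`. The run is open, so emit a `<polyline>` with points (Y-flipped): 97.85,162.32 120.76,155.40 131.69,136.88 125.96,120.65.

Run 2: the run's S543 means `#000000` (score). The run is open, so emit a `<polyline>` with points (Y-flipped): 170.01,148.90 168.84,148.35 152.30,139.24 120.40,121.57.

Run 3: S769 ⇒ cut layer `#ff0000`. The run returns to its start, so emit a `<polygon>` with points (Y-flipped): 85.81,40.66 117.41,40.66 117.41,132.85 85.81,132.85.

Run 4: the run's S543 means `#000000` (score). The run returns to its start, so emit a `<polygon>` with points (Y-flipped): 8.11,33.75 39.04,33.75 39.04,91.11 8.11,91.11.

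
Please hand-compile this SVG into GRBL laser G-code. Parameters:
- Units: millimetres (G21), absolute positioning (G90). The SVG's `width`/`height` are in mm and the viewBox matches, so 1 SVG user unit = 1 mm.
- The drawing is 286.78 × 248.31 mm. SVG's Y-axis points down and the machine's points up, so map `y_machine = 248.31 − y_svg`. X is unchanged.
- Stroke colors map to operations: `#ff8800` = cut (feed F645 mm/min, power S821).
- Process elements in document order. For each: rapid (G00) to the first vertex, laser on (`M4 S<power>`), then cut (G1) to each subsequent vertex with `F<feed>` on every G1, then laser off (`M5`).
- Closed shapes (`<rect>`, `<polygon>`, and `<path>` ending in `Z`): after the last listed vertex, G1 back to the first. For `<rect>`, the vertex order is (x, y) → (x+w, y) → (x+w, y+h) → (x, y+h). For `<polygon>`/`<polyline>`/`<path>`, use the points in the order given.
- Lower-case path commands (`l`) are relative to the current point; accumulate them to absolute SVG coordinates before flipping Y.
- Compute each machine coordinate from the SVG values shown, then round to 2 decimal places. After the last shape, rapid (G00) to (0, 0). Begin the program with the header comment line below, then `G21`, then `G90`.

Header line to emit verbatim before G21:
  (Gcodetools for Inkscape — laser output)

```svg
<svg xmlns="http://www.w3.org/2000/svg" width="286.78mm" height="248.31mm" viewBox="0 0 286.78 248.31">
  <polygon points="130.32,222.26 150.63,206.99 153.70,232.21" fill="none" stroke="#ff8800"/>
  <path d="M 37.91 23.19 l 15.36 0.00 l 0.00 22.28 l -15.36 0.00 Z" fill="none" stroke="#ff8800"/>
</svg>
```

(Gcodetools for Inkscape — laser output)
G21
G90
G00 X130.32 Y26.05
M4 S821
G1 X150.63 Y41.32 F645
G1 X153.70 Y16.10 F645
G1 X130.32 Y26.05 F645
M5
G00 X37.91 Y225.12
M4 S821
G1 X53.27 Y225.12 F645
G1 X53.27 Y202.84 F645
G1 X37.91 Y202.84 F645
G1 X37.91 Y225.12 F645
M5
G00 X0.00 Y0.00

viewBox `0 0 286.78 248.31` with mm width/height → 1 unit = 1 mm. Flip: y_m = 248.31 − y_svg.

**Shape 1** — `<polygon>` regular polygon, stroke `#ff8800` → cut (S821, F645). Machine vertices: (130.32,26.05) → (150.63,41.32) → (153.70,16.10) → (130.32,26.05). Closed: final G1 returns to the first vertex.

**Shape 2** — `<path>` rectangle, stroke `#ff8800` → cut (S821, F645). Machine vertices: (37.91,225.12) → (53.27,225.12) → (53.27,202.84) → (37.91,202.84) → (37.91,225.12). Closed: final G1 returns to the first vertex.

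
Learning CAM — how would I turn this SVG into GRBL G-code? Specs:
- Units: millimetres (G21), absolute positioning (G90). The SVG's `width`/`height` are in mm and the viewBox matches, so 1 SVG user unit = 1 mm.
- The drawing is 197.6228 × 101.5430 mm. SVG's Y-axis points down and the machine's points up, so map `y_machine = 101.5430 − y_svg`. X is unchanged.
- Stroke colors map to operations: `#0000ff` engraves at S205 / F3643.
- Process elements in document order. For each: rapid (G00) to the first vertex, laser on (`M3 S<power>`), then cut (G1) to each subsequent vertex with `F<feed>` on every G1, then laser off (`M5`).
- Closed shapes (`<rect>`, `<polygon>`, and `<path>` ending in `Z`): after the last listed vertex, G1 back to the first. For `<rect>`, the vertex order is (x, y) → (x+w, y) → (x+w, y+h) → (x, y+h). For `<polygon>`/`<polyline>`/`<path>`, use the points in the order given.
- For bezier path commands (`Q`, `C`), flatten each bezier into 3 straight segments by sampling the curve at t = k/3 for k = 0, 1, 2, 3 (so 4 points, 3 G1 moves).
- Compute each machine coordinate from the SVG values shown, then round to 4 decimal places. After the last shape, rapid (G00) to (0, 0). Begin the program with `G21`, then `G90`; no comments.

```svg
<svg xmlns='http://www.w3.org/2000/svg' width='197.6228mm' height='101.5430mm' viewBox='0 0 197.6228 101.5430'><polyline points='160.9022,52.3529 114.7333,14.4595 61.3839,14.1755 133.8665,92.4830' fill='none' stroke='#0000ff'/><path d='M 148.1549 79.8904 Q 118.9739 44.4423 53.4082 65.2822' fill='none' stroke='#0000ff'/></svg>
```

Since the viewBox matches the mm dimensions, user units are millimetres directly. The only transform is the Y-flip y_m = 101.5430 − y_svg.

Shape 1 is a open polyline drawn with `<polyline>`. Its stroke #0000ff means engrave at S205, F3643. After flipping Y the toolpath is (160.9022,49.1901) → (114.7333,87.0835) → (61.3839,87.3675) → (133.8665,9.0600).

Shape 2 is a quadratic bezier drawn with `<path>`. Its stroke #0000ff means engrave at S205, F3643. After flipping Y the toolpath is (148.1549,21.6526) → (124.6582,39.0304) → (93.0759,43.8998) → (53.4082,36.2608).

G21
G90
G00 X160.9022 Y49.1901
M3 S205
G1 X114.7333 Y87.0835 F3643
G1 X61.3839 Y87.3675 F3643
G1 X133.8665 Y9.0600 F3643
M5
G00 X148.1549 Y21.6526
M3 S205
G1 X124.6582 Y39.0304 F3643
G1 X93.0759 Y43.8998 F3643
G1 X53.4082 Y36.2608 F3643
M5
G00 X0.0000 Y0.0000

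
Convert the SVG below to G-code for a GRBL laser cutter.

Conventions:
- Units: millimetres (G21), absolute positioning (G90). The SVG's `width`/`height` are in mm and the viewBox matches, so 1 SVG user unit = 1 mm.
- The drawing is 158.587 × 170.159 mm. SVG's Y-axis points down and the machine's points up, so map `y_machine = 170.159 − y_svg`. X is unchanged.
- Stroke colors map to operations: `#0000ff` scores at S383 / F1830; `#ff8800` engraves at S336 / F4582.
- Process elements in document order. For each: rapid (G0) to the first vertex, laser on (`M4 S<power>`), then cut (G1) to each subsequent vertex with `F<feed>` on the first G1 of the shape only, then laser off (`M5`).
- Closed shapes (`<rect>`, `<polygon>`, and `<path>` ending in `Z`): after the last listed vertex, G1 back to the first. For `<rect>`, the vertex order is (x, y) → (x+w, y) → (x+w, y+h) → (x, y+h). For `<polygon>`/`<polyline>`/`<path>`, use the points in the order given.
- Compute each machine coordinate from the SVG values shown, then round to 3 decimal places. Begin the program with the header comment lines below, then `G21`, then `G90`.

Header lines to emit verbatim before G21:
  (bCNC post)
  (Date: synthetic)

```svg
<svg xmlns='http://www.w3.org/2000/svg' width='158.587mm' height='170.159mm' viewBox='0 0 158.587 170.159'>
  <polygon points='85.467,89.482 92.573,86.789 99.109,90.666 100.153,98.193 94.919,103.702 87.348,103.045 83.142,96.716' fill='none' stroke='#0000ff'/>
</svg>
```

(bCNC post)
(Date: synthetic)
G21
G90
G0 X85.467 Y80.677
M4 S383
G1 X92.573 Y83.370 F1830
G1 X99.109 Y79.493
G1 X100.153 Y71.966
G1 X94.919 Y66.457
G1 X87.348 Y67.114
G1 X83.142 Y73.443
G1 X85.467 Y80.677
M5

Since the viewBox matches the mm dimensions, user units are millimetres directly. The only transform is the Y-flip y_m = 170.159 − y_svg.

Shape 1 is a regular polygon drawn with `<polygon>`. Its stroke #0000ff means score at S383, F1830. After flipping Y the toolpath is (85.467,80.677) → (92.573,83.370) → (99.109,79.493) → (100.153,71.966) → (94.919,66.457) → (87.348,67.114) → (83.142,73.443) → (85.467,80.677), returning to the start.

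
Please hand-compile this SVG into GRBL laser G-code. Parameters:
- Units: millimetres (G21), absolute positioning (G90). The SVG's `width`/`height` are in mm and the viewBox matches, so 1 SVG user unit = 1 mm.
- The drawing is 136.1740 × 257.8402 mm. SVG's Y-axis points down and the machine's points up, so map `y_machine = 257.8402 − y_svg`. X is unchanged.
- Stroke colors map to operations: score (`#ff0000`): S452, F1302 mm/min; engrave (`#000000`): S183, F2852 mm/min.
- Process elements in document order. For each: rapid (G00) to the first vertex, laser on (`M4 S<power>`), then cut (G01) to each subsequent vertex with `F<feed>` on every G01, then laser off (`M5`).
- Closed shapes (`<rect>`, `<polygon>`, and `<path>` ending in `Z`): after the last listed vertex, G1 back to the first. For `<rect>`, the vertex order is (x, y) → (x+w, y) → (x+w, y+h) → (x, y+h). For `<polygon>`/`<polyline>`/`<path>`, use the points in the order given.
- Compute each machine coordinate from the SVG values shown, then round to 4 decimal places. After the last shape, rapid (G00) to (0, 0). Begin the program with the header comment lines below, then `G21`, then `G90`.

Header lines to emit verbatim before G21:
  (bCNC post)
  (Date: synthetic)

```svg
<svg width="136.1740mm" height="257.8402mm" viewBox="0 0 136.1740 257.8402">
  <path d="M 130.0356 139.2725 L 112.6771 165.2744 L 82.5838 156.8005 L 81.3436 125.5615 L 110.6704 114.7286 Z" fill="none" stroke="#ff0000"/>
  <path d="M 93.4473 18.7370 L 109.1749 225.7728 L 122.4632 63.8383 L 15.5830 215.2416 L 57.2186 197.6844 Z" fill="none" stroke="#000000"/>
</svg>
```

(bCNC post)
(Date: synthetic)
G21
G90
G00 X130.0356 Y118.5677
M4 S452
G01 X112.6771 Y92.5658 F1302
G01 X82.5838 Y101.0397 F1302
G01 X81.3436 Y132.2787 F1302
G01 X110.6704 Y143.1116 F1302
G01 X130.0356 Y118.5677 F1302
M5
G00 X93.4473 Y239.1032
M4 S183
G01 X109.1749 Y32.0674 F2852
G01 X122.4632 Y194.0019 F2852
G01 X15.5830 Y42.5986 F2852
G01 X57.2186 Y60.1558 F2852
G01 X93.4473 Y239.1032 F2852
M5
G00 X0.0000 Y0.0000

Since the viewBox matches the mm dimensions, user units are millimetres directly. The only transform is the Y-flip y_m = 257.8402 − y_svg.

Shape 1 is a regular polygon drawn with `<path>`. Its stroke #ff0000 means score at S452, F1302. After flipping Y the toolpath is (130.0356,118.5677) → (112.6771,92.5658) → (82.5838,101.0397) → (81.3436,132.2787) → (110.6704,143.1116) → (130.0356,118.5677), returning to the start.

Shape 2 is a closed polygon drawn with `<path>`. Its stroke #000000 means engrave at S183, F2852. After flipping Y the toolpath is (93.4473,239.1032) → (109.1749,32.0674) → (122.4632,194.0019) → (15.5830,42.5986) → (57.2186,60.1558) → (93.4473,239.1032), returning to the start.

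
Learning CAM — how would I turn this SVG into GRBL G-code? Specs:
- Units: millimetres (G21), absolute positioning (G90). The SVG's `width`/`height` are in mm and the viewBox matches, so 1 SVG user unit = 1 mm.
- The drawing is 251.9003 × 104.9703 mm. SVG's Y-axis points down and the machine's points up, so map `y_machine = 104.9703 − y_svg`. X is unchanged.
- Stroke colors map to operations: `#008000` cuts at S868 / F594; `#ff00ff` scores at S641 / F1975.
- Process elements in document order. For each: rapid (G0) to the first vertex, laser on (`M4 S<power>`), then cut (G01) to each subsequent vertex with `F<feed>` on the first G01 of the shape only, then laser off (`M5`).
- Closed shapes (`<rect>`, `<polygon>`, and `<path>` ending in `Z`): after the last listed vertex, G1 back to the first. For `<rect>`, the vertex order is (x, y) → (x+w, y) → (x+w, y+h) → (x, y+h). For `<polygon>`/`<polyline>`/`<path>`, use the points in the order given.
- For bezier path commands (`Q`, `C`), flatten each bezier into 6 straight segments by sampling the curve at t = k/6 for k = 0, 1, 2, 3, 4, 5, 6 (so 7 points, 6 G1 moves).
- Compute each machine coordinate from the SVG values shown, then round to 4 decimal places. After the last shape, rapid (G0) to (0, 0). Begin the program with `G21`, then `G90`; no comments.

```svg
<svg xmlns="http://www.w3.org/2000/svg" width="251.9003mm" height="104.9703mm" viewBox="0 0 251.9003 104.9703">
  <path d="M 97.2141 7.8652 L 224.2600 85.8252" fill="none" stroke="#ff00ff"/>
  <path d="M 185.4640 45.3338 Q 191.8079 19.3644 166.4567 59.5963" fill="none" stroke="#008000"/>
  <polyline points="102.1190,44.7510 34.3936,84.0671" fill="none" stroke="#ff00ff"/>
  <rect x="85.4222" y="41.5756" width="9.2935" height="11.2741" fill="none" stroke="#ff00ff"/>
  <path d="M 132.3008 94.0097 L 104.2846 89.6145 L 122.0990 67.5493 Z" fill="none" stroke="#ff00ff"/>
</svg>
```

Since the viewBox matches the mm dimensions, user units are millimetres directly. The only transform is the Y-flip y_m = 104.9703 − y_svg.

Shape 1 is a line segment drawn with `<path>`. Its stroke #ff00ff means score at S641, F1975. After flipping Y the toolpath is (97.2141,97.1051) → (224.2600,19.1451).

Shape 2 is a quadratic bezier drawn with `<path>`. Its stroke #008000 means cut at S868, F594. After flipping Y the toolpath is (185.4640,59.6365) → (186.6982,66.4540) → (186.1716,69.5937) → (183.8841,69.0556) → (179.8358,64.8396) → (174.0267,56.9457) → (166.4567,45.3740).

Shape 3 is a line segment drawn with `<polyline>`. Its stroke #ff00ff means score at S641, F1975. After flipping Y the toolpath is (102.1190,60.2193) → (34.3936,20.9032).

Shape 4 is a rectangle drawn with `<rect>`. Its stroke #ff00ff means score at S641, F1975. After flipping Y the toolpath is (85.4222,63.3947) → (94.7157,63.3947) → (94.7157,52.1206) → (85.4222,52.1206) → (85.4222,63.3947), returning to the start.

Shape 5 is a regular polygon drawn with `<path>`. Its stroke #ff00ff means score at S641, F1975. After flipping Y the toolpath is (132.3008,10.9606) → (104.2846,15.3558) → (122.0990,37.4210) → (132.3008,10.9606), returning to the start.

G21
G90
G0 X97.2141 Y97.1051
M4 S641
G01 X224.2600 Y19.1451 F1975
M5
G0 X185.4640 Y59.6365
M4 S868
G01 X186.6982 Y66.4540 F594
G01 X186.1716 Y69.5937
G01 X183.8841 Y69.0556
G01 X179.8358 Y64.8396
G01 X174.0267 Y56.9457
G01 X166.4567 Y45.3740
M5
G0 X102.1190 Y60.2193
M4 S641
G01 X34.3936 Y20.9032 F1975
M5
G0 X85.4222 Y63.3947
M4 S641
G01 X94.7157 Y63.3947 F1975
G01 X94.7157 Y52.1206
G01 X85.4222 Y52.1206
G01 X85.4222 Y63.3947
M5
G0 X132.3008 Y10.9606
M4 S641
G01 X104.2846 Y15.3558 F1975
G01 X122.0990 Y37.4210
G01 X132.3008 Y10.9606
M5
G0 X0.0000 Y0.0000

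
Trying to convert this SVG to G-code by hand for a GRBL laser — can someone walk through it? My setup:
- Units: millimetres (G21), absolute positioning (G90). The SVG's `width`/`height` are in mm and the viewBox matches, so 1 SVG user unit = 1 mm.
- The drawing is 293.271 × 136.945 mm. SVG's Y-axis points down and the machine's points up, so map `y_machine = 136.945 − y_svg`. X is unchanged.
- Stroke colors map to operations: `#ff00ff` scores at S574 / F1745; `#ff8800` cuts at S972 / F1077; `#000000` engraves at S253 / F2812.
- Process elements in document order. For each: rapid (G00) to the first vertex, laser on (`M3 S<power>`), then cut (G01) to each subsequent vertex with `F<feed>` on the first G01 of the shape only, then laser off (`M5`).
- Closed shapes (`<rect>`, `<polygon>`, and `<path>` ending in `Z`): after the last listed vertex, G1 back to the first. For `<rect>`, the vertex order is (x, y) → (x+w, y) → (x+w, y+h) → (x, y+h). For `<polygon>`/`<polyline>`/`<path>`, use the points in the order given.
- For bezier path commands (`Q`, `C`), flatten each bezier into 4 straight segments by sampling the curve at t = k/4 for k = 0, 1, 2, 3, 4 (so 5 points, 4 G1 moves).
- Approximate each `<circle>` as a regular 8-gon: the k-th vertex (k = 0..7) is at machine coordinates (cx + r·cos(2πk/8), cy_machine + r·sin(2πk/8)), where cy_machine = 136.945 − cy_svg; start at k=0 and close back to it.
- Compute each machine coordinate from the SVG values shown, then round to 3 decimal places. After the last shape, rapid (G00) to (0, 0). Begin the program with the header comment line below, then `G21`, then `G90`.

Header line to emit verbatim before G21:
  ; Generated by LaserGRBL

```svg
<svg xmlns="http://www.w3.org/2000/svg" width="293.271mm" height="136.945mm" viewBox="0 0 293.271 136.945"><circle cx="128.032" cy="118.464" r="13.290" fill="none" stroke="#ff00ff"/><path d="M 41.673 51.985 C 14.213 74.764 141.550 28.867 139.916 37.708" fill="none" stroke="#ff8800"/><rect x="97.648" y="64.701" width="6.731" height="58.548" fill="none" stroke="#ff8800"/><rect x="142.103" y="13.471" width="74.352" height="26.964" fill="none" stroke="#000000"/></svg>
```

1 u = 1 mm; y_m = 136.945 − y.

[1] `<circle>` circle, #ff00ff→score S574 F1745: (141.322,18.481) → (137.429,27.878) → (128.032,31.771) → (118.635,27.878) → (114.742,18.481) → (118.635,9.084) → (128.032,5.191) → (137.429,9.084) → (141.322,18.481) (closed)

[2] `<path>` cubic bezier, #ff8800→cut S972 F1077: (41.673,84.960) → (45.669,78.824) → (81.110,86.872) → (121.393,97.533) → (139.916,99.237)

[3] `<rect>` rectangle, #ff8800→cut S972 F1077: (97.648,72.244) → (104.379,72.244) → (104.379,13.696) → (97.648,13.696) → (97.648,72.244) (closed)

[4] `<rect>` rectangle, #000000→engrave S253 F2812: (142.103,123.474) → (216.455,123.474) → (216.455,96.510) → (142.103,96.510) → (142.103,123.474) (closed)

; Generated by LaserGRBL
G21
G90
G00 X141.322 Y18.481
M3 S574
G01 X137.429 Y27.878 F1745
G01 X128.032 Y31.771
G01 X118.635 Y27.878
G01 X114.742 Y18.481
G01 X118.635 Y9.084
G01 X128.032 Y5.191
G01 X137.429 Y9.084
G01 X141.322 Y18.481
M5
G00 X41.673 Y84.960
M3 S972
G01 X45.669 Y78.824 F1077
G01 X81.110 Y86.872
G01 X121.393 Y97.533
G01 X139.916 Y99.237
M5
G00 X97.648 Y72.244
M3 S972
G01 X104.379 Y72.244 F1077
G01 X104.379 Y13.696
G01 X97.648 Y13.696
G01 X97.648 Y72.244
M5
G00 X142.103 Y123.474
M3 S253
G01 X216.455 Y123.474 F2812
G01 X216.455 Y96.510
G01 X142.103 Y96.510
G01 X142.103 Y123.474
M5
G00 X0.000 Y0.000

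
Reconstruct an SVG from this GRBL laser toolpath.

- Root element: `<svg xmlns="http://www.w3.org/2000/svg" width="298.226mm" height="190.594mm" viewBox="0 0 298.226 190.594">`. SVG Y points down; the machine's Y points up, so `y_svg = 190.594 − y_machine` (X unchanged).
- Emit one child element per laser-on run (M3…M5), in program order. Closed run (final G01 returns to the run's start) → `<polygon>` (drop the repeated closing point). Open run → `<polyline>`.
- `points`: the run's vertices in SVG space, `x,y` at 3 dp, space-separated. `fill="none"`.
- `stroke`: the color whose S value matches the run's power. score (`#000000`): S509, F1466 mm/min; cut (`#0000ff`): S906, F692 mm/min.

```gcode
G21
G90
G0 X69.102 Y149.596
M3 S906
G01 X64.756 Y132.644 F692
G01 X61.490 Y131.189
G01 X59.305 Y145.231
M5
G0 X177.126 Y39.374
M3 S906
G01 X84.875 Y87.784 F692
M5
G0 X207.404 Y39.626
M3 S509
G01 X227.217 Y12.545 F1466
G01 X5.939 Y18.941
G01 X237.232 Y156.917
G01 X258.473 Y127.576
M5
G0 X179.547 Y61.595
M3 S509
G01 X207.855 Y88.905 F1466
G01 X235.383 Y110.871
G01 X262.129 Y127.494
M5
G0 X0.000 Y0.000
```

Each laser-on run becomes one SVG element. Flip Y back into SVG space with y_svg = 190.594 − y_machine.

Run 1: S906 ⇒ cut layer `#0000ff`. The run is open, so emit a `<polyline>` with points (Y-flipped): 69.102,40.998 64.756,57.950 61.490,59.405 59.305,45.363.

Run 2: S906 ⇒ cut layer `#0000ff`. The run is open, so emit a `<polyline>` with points (Y-flipped): 177.126,151.220 84.875,102.810.

Run 3: power S509 maps to stroke `#000000` (score). The run is open, so emit a `<polyline>` with points (Y-flipped): 207.404,150.968 227.217,178.049 5.939,171.653 237.232,33.677 258.473,63.018.

Run 4: the run's S509 means `#000000` (score). The run is open, so emit a `<polyline>` with points (Y-flipped): 179.547,128.999 207.855,101.689 235.383,79.723 262.129,63.100.

<svg xmlns="http://www.w3.org/2000/svg" width="298.226mm" height="190.594mm" viewBox="0 0 298.226 190.594">
  <polyline points="69.102,40.998 64.756,57.950 61.490,59.405 59.305,45.363" fill="none" stroke="#0000ff"/>
  <polyline points="177.126,151.220 84.875,102.810" fill="none" stroke="#0000ff"/>
  <polyline points="207.404,150.968 227.217,178.049 5.939,171.653 237.232,33.677 258.473,63.018" fill="none" stroke="#000000"/>
  <polyline points="179.547,128.999 207.855,101.689 235.383,79.723 262.129,63.100" fill="none" stroke="#000000"/>
</svg>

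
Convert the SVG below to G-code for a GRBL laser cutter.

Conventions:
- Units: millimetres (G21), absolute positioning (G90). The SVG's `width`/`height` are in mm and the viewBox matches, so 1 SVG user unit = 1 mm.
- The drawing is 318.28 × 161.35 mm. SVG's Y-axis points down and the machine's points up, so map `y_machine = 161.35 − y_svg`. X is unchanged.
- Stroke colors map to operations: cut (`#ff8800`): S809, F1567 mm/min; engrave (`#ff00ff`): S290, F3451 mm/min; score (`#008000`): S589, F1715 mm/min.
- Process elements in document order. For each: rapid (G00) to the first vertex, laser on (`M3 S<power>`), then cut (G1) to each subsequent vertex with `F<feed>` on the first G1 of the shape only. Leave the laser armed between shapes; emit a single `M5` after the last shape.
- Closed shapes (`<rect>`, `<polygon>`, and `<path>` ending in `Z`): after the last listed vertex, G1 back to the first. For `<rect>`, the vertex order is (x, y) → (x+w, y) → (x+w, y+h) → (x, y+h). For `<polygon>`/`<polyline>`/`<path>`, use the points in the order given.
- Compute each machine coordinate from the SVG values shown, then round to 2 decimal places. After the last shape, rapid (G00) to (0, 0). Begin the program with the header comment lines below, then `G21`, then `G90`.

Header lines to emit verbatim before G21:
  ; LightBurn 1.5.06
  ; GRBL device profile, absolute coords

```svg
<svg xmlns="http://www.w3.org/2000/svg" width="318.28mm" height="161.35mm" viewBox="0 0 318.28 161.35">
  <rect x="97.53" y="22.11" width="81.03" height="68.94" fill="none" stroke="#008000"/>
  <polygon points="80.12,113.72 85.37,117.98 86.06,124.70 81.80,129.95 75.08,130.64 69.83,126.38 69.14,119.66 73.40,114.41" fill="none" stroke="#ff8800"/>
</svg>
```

viewBox `0 0 318.28 161.35` with mm width/height → 1 unit = 1 mm. Flip: y_m = 161.35 − y_svg.

**Shape 1** — `<rect>` rectangle, stroke `#008000` → score (S589, F1715). Machine vertices: (97.53,139.24) → (178.56,139.24) → (178.56,70.30) → (97.53,70.30) → (97.53,139.24). Closed: final G1 returns to the first vertex.

**Shape 2** — `<polygon>` regular polygon, stroke `#ff8800` → cut (S809, F1567). Machine vertices: (80.12,47.63) → (85.37,43.37) → (86.06,36.65) → (81.80,31.40) → (75.08,30.71) → (69.83,34.97) → (69.14,41.69) → (73.40,46.94) → (80.12,47.63). Closed: final G1 returns to the first vertex.

; LightBurn 1.5.06
; GRBL device profile, absolute coords
G21
G90
G00 X97.53 Y139.24
M3 S589
G1 X178.56 Y139.24 F1715
G1 X178.56 Y70.30
G1 X97.53 Y70.30
G1 X97.53 Y139.24
G00 X80.12 Y47.63
M3 S809
G1 X85.37 Y43.37 F1567
G1 X86.06 Y36.65
G1 X81.80 Y31.40
G1 X75.08 Y30.71
G1 X69.83 Y34.97
G1 X69.14 Y41.69
G1 X73.40 Y46.94
G1 X80.12 Y47.63
M5
G00 X0.00 Y0.00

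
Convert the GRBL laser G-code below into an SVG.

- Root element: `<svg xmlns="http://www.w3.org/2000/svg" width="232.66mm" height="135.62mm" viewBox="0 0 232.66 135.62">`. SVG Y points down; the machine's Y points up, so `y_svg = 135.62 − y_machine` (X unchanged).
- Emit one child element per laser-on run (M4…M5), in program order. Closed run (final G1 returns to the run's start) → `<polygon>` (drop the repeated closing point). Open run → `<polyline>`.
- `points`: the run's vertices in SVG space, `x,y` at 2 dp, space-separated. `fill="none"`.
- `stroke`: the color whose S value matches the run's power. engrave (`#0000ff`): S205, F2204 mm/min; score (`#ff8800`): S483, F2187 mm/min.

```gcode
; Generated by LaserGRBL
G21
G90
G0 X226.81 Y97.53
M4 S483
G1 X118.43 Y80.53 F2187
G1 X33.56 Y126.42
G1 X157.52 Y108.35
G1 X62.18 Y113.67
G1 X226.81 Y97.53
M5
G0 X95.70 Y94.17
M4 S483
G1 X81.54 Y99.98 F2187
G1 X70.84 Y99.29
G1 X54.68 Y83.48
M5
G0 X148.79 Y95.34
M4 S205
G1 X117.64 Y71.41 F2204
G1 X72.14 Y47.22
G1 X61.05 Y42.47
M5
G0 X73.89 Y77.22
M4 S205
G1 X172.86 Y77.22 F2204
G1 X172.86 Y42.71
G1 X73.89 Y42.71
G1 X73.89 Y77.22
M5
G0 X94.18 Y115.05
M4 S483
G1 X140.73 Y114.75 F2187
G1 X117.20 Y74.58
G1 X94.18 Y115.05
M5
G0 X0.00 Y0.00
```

y_svg = 135.62 − y_m.

[1] S483→`#ff8800` (score); closed run; points: 226.81,38.09 118.43,55.09 33.56,9.20 157.52,27.27 62.18,21.95

[2] S483→`#ff8800` (score); open run; points: 95.70,41.45 81.54,35.64 70.84,36.33 54.68,52.14

[3] S205→`#0000ff` (engrave); open run; points: 148.79,40.28 117.64,64.21 72.14,88.40 61.05,93.15

[4] S205→`#0000ff` (engrave); closed run; points: 73.89,58.40 172.86,58.40 172.86,92.91 73.89,92.91

[5] S483→`#ff8800` (score); closed run; points: 94.18,20.57 140.73,20.87 117.20,61.04

<svg xmlns="http://www.w3.org/2000/svg" width="232.66mm" height="135.62mm" viewBox="0 0 232.66 135.62">
  <polygon points="226.81,38.09 118.43,55.09 33.56,9.20 157.52,27.27 62.18,21.95" fill="none" stroke="#ff8800"/>
  <polyline points="95.70,41.45 81.54,35.64 70.84,36.33 54.68,52.14" fill="none" stroke="#ff8800"/>
  <polyline points="148.79,40.28 117.64,64.21 72.14,88.40 61.05,93.15" fill="none" stroke="#0000ff"/>
  <polygon points="73.89,58.40 172.86,58.40 172.86,92.91 73.89,92.91" fill="none" stroke="#0000ff"/>
  <polygon points="94.18,20.57 140.73,20.87 117.20,61.04" fill="none" stroke="#ff8800"/>
</svg>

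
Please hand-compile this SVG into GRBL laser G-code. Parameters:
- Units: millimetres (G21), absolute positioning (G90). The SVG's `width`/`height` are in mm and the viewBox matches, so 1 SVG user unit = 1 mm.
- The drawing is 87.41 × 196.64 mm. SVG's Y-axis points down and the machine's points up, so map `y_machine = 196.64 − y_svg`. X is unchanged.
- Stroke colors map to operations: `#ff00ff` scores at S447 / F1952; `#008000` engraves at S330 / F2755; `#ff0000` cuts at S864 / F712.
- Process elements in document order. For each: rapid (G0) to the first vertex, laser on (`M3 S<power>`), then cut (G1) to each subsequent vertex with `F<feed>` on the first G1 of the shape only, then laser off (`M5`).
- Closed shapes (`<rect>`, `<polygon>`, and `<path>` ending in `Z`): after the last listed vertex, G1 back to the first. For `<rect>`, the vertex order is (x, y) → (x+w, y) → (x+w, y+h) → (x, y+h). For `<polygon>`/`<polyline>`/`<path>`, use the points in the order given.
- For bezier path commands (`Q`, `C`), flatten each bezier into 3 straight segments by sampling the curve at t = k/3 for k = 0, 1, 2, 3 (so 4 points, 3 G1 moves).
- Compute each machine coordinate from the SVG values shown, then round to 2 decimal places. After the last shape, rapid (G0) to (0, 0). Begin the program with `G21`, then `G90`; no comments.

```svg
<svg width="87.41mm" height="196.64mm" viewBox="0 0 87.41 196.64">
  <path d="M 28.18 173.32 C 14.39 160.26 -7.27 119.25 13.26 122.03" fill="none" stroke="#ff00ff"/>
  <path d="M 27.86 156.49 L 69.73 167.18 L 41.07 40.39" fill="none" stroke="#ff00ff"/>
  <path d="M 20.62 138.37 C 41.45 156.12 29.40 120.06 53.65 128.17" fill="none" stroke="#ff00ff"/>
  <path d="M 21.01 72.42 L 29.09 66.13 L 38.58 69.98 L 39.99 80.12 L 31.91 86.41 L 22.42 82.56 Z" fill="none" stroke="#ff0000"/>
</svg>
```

G21
G90
G0 X28.18 Y23.32
M3 S447
G1 X13.62 Y43.04 F1952
G1 X4.94 Y65.45
G1 X13.26 Y74.61
M5
G0 X27.86 Y40.15
M3 S447
G1 X69.73 Y29.46 F1952
G1 X41.07 Y156.25
M5
G0 X20.62 Y58.27
M3 S447
G1 X33.05 Y54.83 F1952
G1 X38.94 Y65.49
G1 X53.65 Y68.47
M5
G0 X21.01 Y124.22
M3 S864
G1 X29.09 Y130.51 F712
G1 X38.58 Y126.66
G1 X39.99 Y116.52
G1 X31.91 Y110.23
G1 X22.42 Y114.08
G1 X21.01 Y124.22
M5
G0 X0.00 Y0.00

viewBox `0 0 87.41 196.64` with mm width/height → 1 unit = 1 mm. Flip: y_m = 196.64 − y_svg.

**Shape 1** — `<path>` cubic bezier, stroke `#ff00ff` → score (S447, F1952). Control points (SVG): P0=(28.18,173.32), P1=(14.39,160.26), P2=(-7.27,119.25), P3=(13.26,122.03); sampled at t=k/3. Machine vertices: (28.18,23.32) → (13.62,43.04) → (4.94,65.45) → (13.26,74.61). Open path.

**Shape 2** — `<path>` open polyline, stroke `#ff00ff` → score (S447, F1952). Machine vertices: (27.86,40.15) → (69.73,29.46) → (41.07,156.25). Open path.

**Shape 3** — `<path>` cubic bezier, stroke `#ff00ff` → score (S447, F1952). Control points (SVG): P0=(20.62,138.37), P1=(41.45,156.12), P2=(29.40,120.06), P3=(53.65,128.17); sampled at t=k/3. Machine vertices: (20.62,58.27) → (33.05,54.83) → (38.94,65.49) → (53.65,68.47). Open path.

**Shape 4** — `<path>` regular polygon, stroke `#ff0000` → cut (S864, F712). Machine vertices: (21.01,124.22) → (29.09,130.51) → (38.58,126.66) → (39.99,116.52) → (31.91,110.23) → (22.42,114.08) → (21.01,124.22). Closed: final G1 returns to the first vertex.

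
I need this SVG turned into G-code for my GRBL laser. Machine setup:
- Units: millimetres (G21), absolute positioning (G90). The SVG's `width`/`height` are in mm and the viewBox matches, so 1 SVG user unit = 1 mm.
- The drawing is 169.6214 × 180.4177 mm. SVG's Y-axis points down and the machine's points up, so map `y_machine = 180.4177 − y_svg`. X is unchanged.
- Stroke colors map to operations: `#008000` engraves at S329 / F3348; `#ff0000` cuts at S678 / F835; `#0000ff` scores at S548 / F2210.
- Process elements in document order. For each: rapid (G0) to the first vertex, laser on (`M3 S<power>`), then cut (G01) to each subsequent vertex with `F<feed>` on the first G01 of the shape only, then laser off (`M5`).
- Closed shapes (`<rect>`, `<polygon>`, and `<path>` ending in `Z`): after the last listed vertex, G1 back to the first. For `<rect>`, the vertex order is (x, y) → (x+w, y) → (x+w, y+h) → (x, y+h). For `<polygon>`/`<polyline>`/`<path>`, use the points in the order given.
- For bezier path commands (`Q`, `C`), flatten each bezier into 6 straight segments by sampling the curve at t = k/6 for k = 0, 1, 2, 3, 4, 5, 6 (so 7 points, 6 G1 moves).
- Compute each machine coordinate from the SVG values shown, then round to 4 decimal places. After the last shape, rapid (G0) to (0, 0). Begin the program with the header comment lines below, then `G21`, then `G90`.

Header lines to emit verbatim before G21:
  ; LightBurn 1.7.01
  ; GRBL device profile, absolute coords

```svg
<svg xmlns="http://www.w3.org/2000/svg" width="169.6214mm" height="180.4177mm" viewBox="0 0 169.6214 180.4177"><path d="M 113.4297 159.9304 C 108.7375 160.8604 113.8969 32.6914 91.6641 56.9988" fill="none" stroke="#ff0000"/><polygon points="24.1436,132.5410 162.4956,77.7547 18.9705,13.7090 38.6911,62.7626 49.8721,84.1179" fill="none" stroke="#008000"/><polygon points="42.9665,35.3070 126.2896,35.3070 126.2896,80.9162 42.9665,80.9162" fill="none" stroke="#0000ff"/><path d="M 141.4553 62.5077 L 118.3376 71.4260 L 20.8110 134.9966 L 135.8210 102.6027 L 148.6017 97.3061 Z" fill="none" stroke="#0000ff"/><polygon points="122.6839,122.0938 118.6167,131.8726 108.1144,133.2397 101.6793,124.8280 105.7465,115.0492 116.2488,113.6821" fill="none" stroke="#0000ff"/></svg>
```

viewBox `0 0 169.6214 180.4177` with mm width/height → 1 unit = 1 mm. Flip: y_m = 180.4177 − y_svg.

**Shape 1** — `<path>` cubic bezier, stroke `#ff0000` → cut (S678, F835). Control points (SVG): P0=(113.4297,159.9304), P1=(108.7375,160.8604), P2=(113.8969,32.6914), P3=(91.6641,56.9988); sampled at t=k/6. Machine vertices: (113.4297,20.4873) → (111.7321,29.4770) → (110.6420,52.1616) → (109.1246,80.7196) → (106.1456,107.3296) → (100.6702,124.1698) → (91.6641,123.4189). Open path.

**Shape 2** — `<polygon>` closed polygon, stroke `#008000` → engrave (S329, F3348). Machine vertices: (24.1436,47.8767) → (162.4956,102.6630) → (18.9705,166.7087) → (38.6911,117.6551) → (49.8721,96.2998) → (24.1436,47.8767). Closed: final G1 returns to the first vertex.

**Shape 3** — `<polygon>` rectangle, stroke `#0000ff` → score (S548, F2210). Machine vertices: (42.9665,145.1107) → (126.2896,145.1107) → (126.2896,99.5015) → (42.9665,99.5015) → (42.9665,145.1107). Closed: final G1 returns to the first vertex.

**Shape 4** — `<path>` closed polygon, stroke `#0000ff` → score (S548, F2210). Machine vertices: (141.4553,117.9100) → (118.3376,108.9917) → (20.8110,45.4211) → (135.8210,77.8150) → (148.6017,83.1116) → (141.4553,117.9100). Closed: final G1 returns to the first vertex.

**Shape 5** — `<polygon>` regular polygon, stroke `#0000ff` → score (S548, F2210). Machine vertices: (122.6839,58.3239) → (118.6167,48.5451) → (108.1144,47.1780) → (101.6793,55.5897) → (105.7465,65.3685) → (116.2488,66.7356) → (122.6839,58.3239). Closed: final G1 returns to the first vertex.

; LightBurn 1.7.01
; GRBL device profile, absolute coords
G21
G90
G0 X113.4297 Y20.4873
M3 S678
G01 X111.7321 Y29.4770 F835
G01 X110.6420 Y52.1616
G01 X109.1246 Y80.7196
G01 X106.1456 Y107.3296
G01 X100.6702 Y124.1698
G01 X91.6641 Y123.4189
M5
G0 X24.1436 Y47.8767
M3 S329
G01 X162.4956 Y102.6630 F3348
G01 X18.9705 Y166.7087
G01 X38.6911 Y117.6551
G01 X49.8721 Y96.2998
G01 X24.1436 Y47.8767
M5
G0 X42.9665 Y145.1107
M3 S548
G01 X126.2896 Y145.1107 F2210
G01 X126.2896 Y99.5015
G01 X42.9665 Y99.5015
G01 X42.9665 Y145.1107
M5
G0 X141.4553 Y117.9100
M3 S548
G01 X118.3376 Y108.9917 F2210
G01 X20.8110 Y45.4211
G01 X135.8210 Y77.8150
G01 X148.6017 Y83.1116
G01 X141.4553 Y117.9100
M5
G0 X122.6839 Y58.3239
M3 S548
G01 X118.6167 Y48.5451 F2210
G01 X108.1144 Y47.1780
G01 X101.6793 Y55.5897
G01 X105.7465 Y65.3685
G01 X116.2488 Y66.7356
G01 X122.6839 Y58.3239
M5
G0 X0.0000 Y0.0000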